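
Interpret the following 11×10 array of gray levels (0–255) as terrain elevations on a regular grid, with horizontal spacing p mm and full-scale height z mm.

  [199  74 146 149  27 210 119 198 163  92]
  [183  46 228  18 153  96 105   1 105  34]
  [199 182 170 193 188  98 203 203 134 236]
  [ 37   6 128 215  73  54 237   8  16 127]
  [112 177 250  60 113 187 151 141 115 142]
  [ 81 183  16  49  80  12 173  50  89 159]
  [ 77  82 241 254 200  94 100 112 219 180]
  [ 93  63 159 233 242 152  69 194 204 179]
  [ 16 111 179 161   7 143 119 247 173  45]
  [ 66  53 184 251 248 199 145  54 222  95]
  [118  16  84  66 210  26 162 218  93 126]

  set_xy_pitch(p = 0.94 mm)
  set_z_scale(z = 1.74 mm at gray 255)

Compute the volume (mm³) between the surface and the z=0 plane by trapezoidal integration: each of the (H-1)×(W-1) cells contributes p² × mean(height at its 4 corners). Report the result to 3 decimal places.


72.139

height_mm = gray/255 × 1.74; cell vol = 0.94² × mean(4 corners)
unit = 0.94² × 1.74 / (4×255) = 0.00150732 mm³ per gray-sum
row 0: Σ corner-gray over 9 cells = 4184  → 6.3066
row 1: Σ corner-gray over 9 cells = 4898  → 7.3828
row 2: Σ corner-gray over 9 cells = 4815  → 7.2577
row 3: Σ corner-gray over 9 cells = 4280  → 6.4513
row 4: Σ corner-gray over 9 cells = 4186  → 6.3096
row 5: Σ corner-gray over 9 cells = 4405  → 6.6397
row 6: Σ corner-gray over 9 cells = 5765  → 8.6897
row 7: Σ corner-gray over 9 cells = 5245  → 7.9059
row 8: Σ corner-gray over 9 cells = 5214  → 7.8592
row 9: Σ corner-gray over 9 cells = 4867  → 7.3361
Σ rows: total corner-gray = 47859  → 72.1387 mm³


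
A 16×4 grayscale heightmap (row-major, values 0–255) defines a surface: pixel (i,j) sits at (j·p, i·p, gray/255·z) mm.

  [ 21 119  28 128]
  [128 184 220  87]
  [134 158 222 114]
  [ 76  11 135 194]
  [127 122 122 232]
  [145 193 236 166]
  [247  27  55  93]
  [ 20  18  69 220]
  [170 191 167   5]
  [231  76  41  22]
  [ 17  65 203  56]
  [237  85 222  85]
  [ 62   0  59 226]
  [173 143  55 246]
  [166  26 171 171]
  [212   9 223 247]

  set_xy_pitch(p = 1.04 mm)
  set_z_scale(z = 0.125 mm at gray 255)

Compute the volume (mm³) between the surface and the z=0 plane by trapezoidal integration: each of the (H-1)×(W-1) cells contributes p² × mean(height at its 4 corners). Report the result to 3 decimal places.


height_mm = gray/255 × 0.125; cell vol = 1.04² × mean(4 corners)
unit = 1.04² × 0.125 / (4×255) = 0.000132549 mm³ per gray-sum
row 0: Σ corner-gray over 3 cells = 1466  → 0.1943
row 1: Σ corner-gray over 3 cells = 2031  → 0.2692
row 2: Σ corner-gray over 3 cells = 1570  → 0.2081
row 3: Σ corner-gray over 3 cells = 1409  → 0.1868
row 4: Σ corner-gray over 3 cells = 2016  → 0.2672
row 5: Σ corner-gray over 3 cells = 1673  → 0.2218
row 6: Σ corner-gray over 3 cells = 918  → 0.1217
row 7: Σ corner-gray over 3 cells = 1305  → 0.1730
row 8: Σ corner-gray over 3 cells = 1378  → 0.1827
row 9: Σ corner-gray over 3 cells = 1096  → 0.1453
row 10: Σ corner-gray over 3 cells = 1545  → 0.2048
row 11: Σ corner-gray over 3 cells = 1342  → 0.1779
row 12: Σ corner-gray over 3 cells = 1221  → 0.1618
row 13: Σ corner-gray over 3 cells = 1546  → 0.2049
row 14: Σ corner-gray over 3 cells = 1654  → 0.2192
Σ rows: total corner-gray = 22170  → 2.9386 mm³

2.939


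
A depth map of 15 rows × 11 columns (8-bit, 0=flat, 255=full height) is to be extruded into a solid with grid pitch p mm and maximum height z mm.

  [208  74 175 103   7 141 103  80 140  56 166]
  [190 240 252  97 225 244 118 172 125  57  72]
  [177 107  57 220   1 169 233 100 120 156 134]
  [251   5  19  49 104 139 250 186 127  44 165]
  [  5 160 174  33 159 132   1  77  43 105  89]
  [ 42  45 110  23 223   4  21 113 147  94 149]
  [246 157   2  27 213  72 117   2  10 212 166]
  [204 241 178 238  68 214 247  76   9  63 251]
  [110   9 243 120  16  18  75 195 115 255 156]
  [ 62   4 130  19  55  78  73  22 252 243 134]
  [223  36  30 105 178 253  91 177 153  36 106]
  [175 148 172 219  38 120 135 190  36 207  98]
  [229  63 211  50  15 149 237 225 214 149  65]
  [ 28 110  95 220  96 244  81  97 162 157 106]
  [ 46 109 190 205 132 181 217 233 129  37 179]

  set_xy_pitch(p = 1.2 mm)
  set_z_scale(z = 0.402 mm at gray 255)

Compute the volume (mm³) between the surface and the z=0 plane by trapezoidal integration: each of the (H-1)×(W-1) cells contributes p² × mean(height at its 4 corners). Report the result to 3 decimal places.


height_mm = gray/255 × 0.402; cell vol = 1.2² × mean(4 corners)
unit = 1.2² × 0.402 / (4×255) = 0.000567529 mm³ per gray-sum
row 0: Σ corner-gray over 10 cells = 5454  → 3.0953
row 1: Σ corner-gray over 10 cells = 5959  → 3.3819
row 2: Σ corner-gray over 10 cells = 4899  → 2.7803
row 3: Σ corner-gray over 10 cells = 4124  → 2.3405
row 4: Σ corner-gray over 10 cells = 3613  → 2.0505
row 5: Σ corner-gray over 10 cells = 3787  → 2.1492
row 6: Σ corner-gray over 10 cells = 5159  → 2.9279
row 7: Σ corner-gray over 10 cells = 5481  → 3.1106
row 8: Σ corner-gray over 10 cells = 4306  → 2.4438
row 9: Σ corner-gray over 10 cells = 4395  → 2.4943
row 10: Σ corner-gray over 10 cells = 5250  → 2.9795
row 11: Σ corner-gray over 10 cells = 5723  → 3.2480
row 12: Σ corner-gray over 10 cells = 5578  → 3.1657
row 13: Σ corner-gray over 10 cells = 5749  → 3.2627
Σ rows: total corner-gray = 69477  → 39.4302 mm³

39.430


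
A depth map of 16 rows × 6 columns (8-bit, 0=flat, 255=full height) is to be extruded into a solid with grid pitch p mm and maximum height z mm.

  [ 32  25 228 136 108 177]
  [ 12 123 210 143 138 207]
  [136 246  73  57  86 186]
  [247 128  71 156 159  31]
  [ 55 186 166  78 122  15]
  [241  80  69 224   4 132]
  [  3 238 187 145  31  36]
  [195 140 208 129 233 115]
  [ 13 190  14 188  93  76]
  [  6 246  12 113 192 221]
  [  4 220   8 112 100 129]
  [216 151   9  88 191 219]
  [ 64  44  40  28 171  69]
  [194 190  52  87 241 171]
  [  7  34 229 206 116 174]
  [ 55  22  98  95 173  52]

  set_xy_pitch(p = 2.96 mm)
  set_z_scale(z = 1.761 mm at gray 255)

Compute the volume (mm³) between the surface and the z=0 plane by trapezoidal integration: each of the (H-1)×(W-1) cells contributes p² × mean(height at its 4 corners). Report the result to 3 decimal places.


562.923

height_mm = gray/255 × 1.761; cell vol = 2.96² × mean(4 corners)
unit = 2.96² × 1.761 / (4×255) = 0.0151266 mm³ per gray-sum
row 0: Σ corner-gray over 5 cells = 2650  → 40.0856
row 1: Σ corner-gray over 5 cells = 2693  → 40.7361
row 2: Σ corner-gray over 5 cells = 2552  → 38.6032
row 3: Σ corner-gray over 5 cells = 2480  → 37.5141
row 4: Σ corner-gray over 5 cells = 2301  → 34.8064
row 5: Σ corner-gray over 5 cells = 2368  → 35.8199
row 6: Σ corner-gray over 5 cells = 2971  → 44.9413
row 7: Σ corner-gray over 5 cells = 2789  → 42.1882
row 8: Σ corner-gray over 5 cells = 2412  → 36.4855
row 9: Σ corner-gray over 5 cells = 2366  → 35.7896
row 10: Σ corner-gray over 5 cells = 2326  → 35.1846
row 11: Σ corner-gray over 5 cells = 2012  → 30.4348
row 12: Σ corner-gray over 5 cells = 2204  → 33.3391
row 13: Σ corner-gray over 5 cells = 2856  → 43.2017
row 14: Σ corner-gray over 5 cells = 2234  → 33.7929
Σ rows: total corner-gray = 37214  → 562.9230 mm³


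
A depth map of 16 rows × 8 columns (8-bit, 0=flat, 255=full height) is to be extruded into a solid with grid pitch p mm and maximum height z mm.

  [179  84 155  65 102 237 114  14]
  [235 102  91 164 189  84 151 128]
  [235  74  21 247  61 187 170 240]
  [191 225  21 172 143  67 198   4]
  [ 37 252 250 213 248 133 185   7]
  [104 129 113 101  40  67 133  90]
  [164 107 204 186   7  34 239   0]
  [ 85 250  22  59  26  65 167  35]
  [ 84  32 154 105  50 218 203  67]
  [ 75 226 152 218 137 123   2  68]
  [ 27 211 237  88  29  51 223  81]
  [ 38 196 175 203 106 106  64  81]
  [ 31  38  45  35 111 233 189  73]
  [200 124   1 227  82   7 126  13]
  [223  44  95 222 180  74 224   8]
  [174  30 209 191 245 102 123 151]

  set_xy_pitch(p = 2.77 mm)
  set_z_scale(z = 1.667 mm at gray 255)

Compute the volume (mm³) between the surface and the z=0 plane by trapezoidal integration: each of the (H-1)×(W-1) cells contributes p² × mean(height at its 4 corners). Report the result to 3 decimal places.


height_mm = gray/255 × 1.667; cell vol = 2.77² × mean(4 corners)
unit = 2.77² × 1.667 / (4×255) = 0.0125399 mm³ per gray-sum
row 0: Σ corner-gray over 7 cells = 3632  → 45.5450
row 1: Σ corner-gray over 7 cells = 3920  → 49.1565
row 2: Σ corner-gray over 7 cells = 3842  → 48.1784
row 3: Σ corner-gray over 7 cells = 4453  → 55.8403
row 4: Σ corner-gray over 7 cells = 3966  → 49.7333
row 5: Σ corner-gray over 7 cells = 3078  → 38.5979
row 6: Σ corner-gray over 7 cells = 3016  → 37.8204
row 7: Σ corner-gray over 7 cells = 2973  → 37.2812
row 8: Σ corner-gray over 7 cells = 3534  → 44.3161
row 9: Σ corner-gray over 7 cells = 3645  → 45.7080
row 10: Σ corner-gray over 7 cells = 3605  → 45.2064
row 11: Σ corner-gray over 7 cells = 3225  → 40.4413
row 12: Σ corner-gray over 7 cells = 2753  → 34.5224
row 13: Σ corner-gray over 7 cells = 3256  → 40.8300
row 14: Σ corner-gray over 7 cells = 4034  → 50.5861
Σ rows: total corner-gray = 52932  → 663.7634 mm³

663.763


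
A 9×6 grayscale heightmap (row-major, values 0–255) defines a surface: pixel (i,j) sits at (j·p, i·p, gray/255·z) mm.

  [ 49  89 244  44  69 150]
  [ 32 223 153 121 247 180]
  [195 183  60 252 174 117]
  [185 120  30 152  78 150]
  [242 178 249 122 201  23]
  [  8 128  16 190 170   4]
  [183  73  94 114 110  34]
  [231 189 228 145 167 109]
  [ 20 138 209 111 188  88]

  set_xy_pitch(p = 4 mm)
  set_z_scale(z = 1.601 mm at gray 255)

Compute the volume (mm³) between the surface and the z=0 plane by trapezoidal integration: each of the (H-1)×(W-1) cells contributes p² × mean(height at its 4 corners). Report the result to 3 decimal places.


566.189

height_mm = gray/255 × 1.601; cell vol = 4² × mean(4 corners)
unit = 4² × 1.601 / (4×255) = 0.0251137 mm³ per gray-sum
row 0: Σ corner-gray over 5 cells = 2791  → 70.0924
row 1: Σ corner-gray over 5 cells = 3350  → 84.1310
row 2: Σ corner-gray over 5 cells = 2745  → 68.9372
row 3: Σ corner-gray over 5 cells = 2860  → 71.8253
row 4: Σ corner-gray over 5 cells = 2785  → 69.9417
row 5: Σ corner-gray over 5 cells = 2019  → 50.7046
row 6: Σ corner-gray over 5 cells = 2797  → 70.2431
row 7: Σ corner-gray over 5 cells = 3198  → 80.3137
Σ rows: total corner-gray = 22545  → 566.1889 mm³


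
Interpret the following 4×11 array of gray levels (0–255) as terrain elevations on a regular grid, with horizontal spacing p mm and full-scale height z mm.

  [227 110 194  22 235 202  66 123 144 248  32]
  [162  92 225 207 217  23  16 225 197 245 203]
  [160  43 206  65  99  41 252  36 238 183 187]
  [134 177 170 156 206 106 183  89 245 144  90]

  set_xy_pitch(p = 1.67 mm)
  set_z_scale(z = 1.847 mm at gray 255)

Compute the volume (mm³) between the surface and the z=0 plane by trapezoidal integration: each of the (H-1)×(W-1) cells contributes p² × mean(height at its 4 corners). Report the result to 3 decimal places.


height_mm = gray/255 × 1.847; cell vol = 1.67² × mean(4 corners)
unit = 1.67² × 1.847 / (4×255) = 0.0050501 mm³ per gray-sum
row 0: Σ corner-gray over 10 cells = 6206  → 31.3409
row 1: Σ corner-gray over 10 cells = 5932  → 29.9572
row 2: Σ corner-gray over 10 cells = 5849  → 29.5380
Σ rows: total corner-gray = 17987  → 90.8361 mm³

90.836


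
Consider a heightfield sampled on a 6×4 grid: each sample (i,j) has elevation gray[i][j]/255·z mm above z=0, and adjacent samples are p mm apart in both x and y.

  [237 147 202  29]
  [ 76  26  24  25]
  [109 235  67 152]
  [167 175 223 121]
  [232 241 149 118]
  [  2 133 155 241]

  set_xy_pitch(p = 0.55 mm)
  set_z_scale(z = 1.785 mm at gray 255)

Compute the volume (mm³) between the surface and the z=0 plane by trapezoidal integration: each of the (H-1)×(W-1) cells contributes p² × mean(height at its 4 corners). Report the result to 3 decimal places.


4.417

height_mm = gray/255 × 1.785; cell vol = 0.55² × mean(4 corners)
unit = 0.55² × 1.785 / (4×255) = 0.000529375 mm³ per gray-sum
row 0: Σ corner-gray over 3 cells = 1165  → 0.6167
row 1: Σ corner-gray over 3 cells = 1066  → 0.5643
row 2: Σ corner-gray over 3 cells = 1949  → 1.0318
row 3: Σ corner-gray over 3 cells = 2214  → 1.1720
row 4: Σ corner-gray over 3 cells = 1949  → 1.0318
Σ rows: total corner-gray = 8343  → 4.4166 mm³


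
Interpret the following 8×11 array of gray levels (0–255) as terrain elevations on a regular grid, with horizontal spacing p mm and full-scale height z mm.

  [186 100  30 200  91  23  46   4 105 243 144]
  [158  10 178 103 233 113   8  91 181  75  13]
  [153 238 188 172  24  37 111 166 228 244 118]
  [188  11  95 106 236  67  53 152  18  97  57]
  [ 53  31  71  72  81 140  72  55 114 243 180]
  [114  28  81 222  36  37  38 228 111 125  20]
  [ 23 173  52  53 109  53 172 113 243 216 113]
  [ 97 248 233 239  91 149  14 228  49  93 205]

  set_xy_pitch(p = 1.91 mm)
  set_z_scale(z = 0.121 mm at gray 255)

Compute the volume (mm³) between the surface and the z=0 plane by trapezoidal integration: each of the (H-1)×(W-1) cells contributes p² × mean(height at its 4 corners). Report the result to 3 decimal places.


13.935

height_mm = gray/255 × 0.121; cell vol = 1.91² × mean(4 corners)
unit = 1.91² × 0.121 / (4×255) = 0.000432765 mm³ per gray-sum
row 0: Σ corner-gray over 10 cells = 4169  → 1.8042
row 1: Σ corner-gray over 10 cells = 5242  → 2.2686
row 2: Σ corner-gray over 10 cells = 5002  → 2.1647
row 3: Σ corner-gray over 10 cells = 3906  → 1.6904
row 4: Σ corner-gray over 10 cells = 3937  → 1.7038
row 5: Σ corner-gray over 10 cells = 4450  → 1.9258
row 6: Σ corner-gray over 10 cells = 5494  → 2.3776
Σ rows: total corner-gray = 32200  → 13.9350 mm³


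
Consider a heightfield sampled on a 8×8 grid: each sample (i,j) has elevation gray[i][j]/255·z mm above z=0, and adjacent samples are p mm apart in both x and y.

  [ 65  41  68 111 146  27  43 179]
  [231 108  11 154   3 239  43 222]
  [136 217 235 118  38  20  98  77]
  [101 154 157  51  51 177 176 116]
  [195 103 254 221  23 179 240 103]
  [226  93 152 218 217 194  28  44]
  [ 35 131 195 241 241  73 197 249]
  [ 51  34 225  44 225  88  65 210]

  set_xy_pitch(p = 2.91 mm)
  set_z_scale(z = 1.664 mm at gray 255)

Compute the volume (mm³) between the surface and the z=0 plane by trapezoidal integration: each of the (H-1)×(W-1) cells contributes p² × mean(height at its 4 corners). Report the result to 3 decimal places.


364.830

height_mm = gray/255 × 1.664; cell vol = 2.91² × mean(4 corners)
unit = 2.91² × 1.664 / (4×255) = 0.0138146 mm³ per gray-sum
row 0: Σ corner-gray over 7 cells = 2685  → 37.0923
row 1: Σ corner-gray over 7 cells = 3234  → 44.6765
row 2: Σ corner-gray over 7 cells = 3414  → 47.1631
row 3: Σ corner-gray over 7 cells = 4087  → 56.4604
row 4: Σ corner-gray over 7 cells = 4412  → 60.9501
row 5: Σ corner-gray over 7 cells = 4514  → 62.3592
row 6: Σ corner-gray over 7 cells = 4063  → 56.1288
Σ rows: total corner-gray = 26409  → 364.8305 mm³


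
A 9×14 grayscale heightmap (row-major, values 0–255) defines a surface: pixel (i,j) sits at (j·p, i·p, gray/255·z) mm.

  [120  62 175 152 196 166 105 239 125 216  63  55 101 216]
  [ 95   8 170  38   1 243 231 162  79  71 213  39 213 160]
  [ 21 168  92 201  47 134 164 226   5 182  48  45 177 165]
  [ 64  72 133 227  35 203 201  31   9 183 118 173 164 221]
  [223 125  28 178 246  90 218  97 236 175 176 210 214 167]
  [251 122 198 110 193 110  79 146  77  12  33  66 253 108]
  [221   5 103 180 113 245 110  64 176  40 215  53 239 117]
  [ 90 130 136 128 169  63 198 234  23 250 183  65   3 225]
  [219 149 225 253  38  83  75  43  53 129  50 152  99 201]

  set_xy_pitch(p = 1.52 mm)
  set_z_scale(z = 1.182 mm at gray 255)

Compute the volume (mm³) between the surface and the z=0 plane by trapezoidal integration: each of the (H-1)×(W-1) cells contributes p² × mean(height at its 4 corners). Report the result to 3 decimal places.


height_mm = gray/255 × 1.182; cell vol = 1.52² × mean(4 corners)
unit = 1.52² × 1.182 / (4×255) = 0.00267735 mm³ per gray-sum
row 0: Σ corner-gray over 13 cells = 6837  → 18.3050
row 1: Σ corner-gray over 13 cells = 6355  → 17.0145
row 2: Σ corner-gray over 13 cells = 6547  → 17.5286
row 3: Σ corner-gray over 13 cells = 7759  → 20.7735
row 4: Σ corner-gray over 13 cells = 7533  → 20.1684
row 5: Σ corner-gray over 13 cells = 6581  → 17.6196
row 6: Σ corner-gray over 13 cells = 6903  → 18.4817
row 7: Σ corner-gray over 13 cells = 6597  → 17.6625
Σ rows: total corner-gray = 55112  → 147.5539 mm³

147.554


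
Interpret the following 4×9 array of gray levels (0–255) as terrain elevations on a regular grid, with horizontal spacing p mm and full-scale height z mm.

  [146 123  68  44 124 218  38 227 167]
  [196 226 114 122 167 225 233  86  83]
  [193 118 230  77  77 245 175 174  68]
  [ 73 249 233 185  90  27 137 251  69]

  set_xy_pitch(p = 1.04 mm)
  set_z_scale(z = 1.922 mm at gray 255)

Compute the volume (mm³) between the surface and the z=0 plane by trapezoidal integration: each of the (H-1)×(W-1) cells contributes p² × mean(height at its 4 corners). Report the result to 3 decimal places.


height_mm = gray/255 × 1.922; cell vol = 1.04² × mean(4 corners)
unit = 1.04² × 1.922 / (4×255) = 0.00203807 mm³ per gray-sum
row 0: Σ corner-gray over 8 cells = 4622  → 9.4200
row 1: Σ corner-gray over 8 cells = 5078  → 10.3493
row 2: Σ corner-gray over 8 cells = 4939  → 10.0660
Σ rows: total corner-gray = 14639  → 29.8354 mm³

29.835


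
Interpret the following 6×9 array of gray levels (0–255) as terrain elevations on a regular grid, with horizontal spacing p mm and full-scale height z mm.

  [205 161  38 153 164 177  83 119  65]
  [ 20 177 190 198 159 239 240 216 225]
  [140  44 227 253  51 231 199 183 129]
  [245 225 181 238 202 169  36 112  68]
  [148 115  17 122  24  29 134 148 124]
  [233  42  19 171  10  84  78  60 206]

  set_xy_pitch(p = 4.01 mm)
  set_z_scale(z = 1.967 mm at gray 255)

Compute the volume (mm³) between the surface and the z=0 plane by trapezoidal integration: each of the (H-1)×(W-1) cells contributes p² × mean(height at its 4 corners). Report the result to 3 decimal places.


height_mm = gray/255 × 1.967; cell vol = 4.01² × mean(4 corners)
unit = 4.01² × 1.967 / (4×255) = 0.0310094 mm³ per gray-sum
row 0: Σ corner-gray over 8 cells = 5143  → 159.4812
row 1: Σ corner-gray over 8 cells = 5728  → 177.6217
row 2: Σ corner-gray over 8 cells = 5284  → 163.8535
row 3: Σ corner-gray over 8 cells = 4089  → 126.7973
row 4: Σ corner-gray over 8 cells = 2817  → 87.3534
Σ rows: total corner-gray = 23061  → 715.1071 mm³

715.107


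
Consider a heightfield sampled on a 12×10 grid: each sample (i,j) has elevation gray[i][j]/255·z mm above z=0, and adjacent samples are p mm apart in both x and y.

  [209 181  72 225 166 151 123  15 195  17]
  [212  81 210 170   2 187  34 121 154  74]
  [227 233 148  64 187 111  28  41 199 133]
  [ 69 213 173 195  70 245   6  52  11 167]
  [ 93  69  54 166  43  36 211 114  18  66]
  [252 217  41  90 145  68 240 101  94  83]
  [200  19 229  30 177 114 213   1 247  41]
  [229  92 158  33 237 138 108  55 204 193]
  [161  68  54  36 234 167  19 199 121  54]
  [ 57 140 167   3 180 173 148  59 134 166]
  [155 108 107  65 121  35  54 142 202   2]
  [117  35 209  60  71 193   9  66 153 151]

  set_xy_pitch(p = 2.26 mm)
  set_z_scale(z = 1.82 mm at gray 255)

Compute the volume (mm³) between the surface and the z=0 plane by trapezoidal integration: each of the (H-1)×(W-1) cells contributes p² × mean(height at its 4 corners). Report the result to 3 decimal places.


431.454

height_mm = gray/255 × 1.82; cell vol = 2.26² × mean(4 corners)
unit = 2.26² × 1.82 / (4×255) = 0.00911356 mm³ per gray-sum
row 0: Σ corner-gray over 9 cells = 4686  → 42.7061
row 1: Σ corner-gray over 9 cells = 4586  → 41.7948
row 2: Σ corner-gray over 9 cells = 4548  → 41.4485
row 3: Σ corner-gray over 9 cells = 3747  → 34.1485
row 4: Σ corner-gray over 9 cells = 3908  → 35.6158
row 5: Σ corner-gray over 9 cells = 4628  → 42.1776
row 6: Σ corner-gray over 9 cells = 4773  → 43.4990
row 7: Σ corner-gray over 9 cells = 4483  → 40.8561
row 8: Σ corner-gray over 9 cells = 4242  → 38.6597
row 9: Σ corner-gray over 9 cells = 4056  → 36.9646
row 10: Σ corner-gray over 9 cells = 3685  → 33.5835
Σ rows: total corner-gray = 47342  → 431.4542 mm³


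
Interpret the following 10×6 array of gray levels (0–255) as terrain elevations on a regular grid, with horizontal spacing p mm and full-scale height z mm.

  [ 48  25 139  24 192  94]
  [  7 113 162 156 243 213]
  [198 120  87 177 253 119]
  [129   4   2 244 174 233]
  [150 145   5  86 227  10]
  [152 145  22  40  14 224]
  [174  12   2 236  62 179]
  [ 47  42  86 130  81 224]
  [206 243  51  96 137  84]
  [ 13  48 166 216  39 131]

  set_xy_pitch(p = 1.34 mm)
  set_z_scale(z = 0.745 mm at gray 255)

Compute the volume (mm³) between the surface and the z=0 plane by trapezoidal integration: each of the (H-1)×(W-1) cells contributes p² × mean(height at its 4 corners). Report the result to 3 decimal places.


height_mm = gray/255 × 0.745; cell vol = 1.34² × mean(4 corners)
unit = 1.34² × 0.745 / (4×255) = 0.00131149 mm³ per gray-sum
row 0: Σ corner-gray over 5 cells = 2470  → 3.2394
row 1: Σ corner-gray over 5 cells = 3159  → 4.1430
row 2: Σ corner-gray over 5 cells = 2801  → 3.6735
row 3: Σ corner-gray over 5 cells = 2296  → 3.0112
row 4: Σ corner-gray over 5 cells = 1904  → 2.4971
row 5: Σ corner-gray over 5 cells = 1795  → 2.3541
row 6: Σ corner-gray over 5 cells = 1926  → 2.5259
row 7: Σ corner-gray over 5 cells = 2293  → 3.0073
row 8: Σ corner-gray over 5 cells = 2426  → 3.1817
Σ rows: total corner-gray = 21070  → 27.6331 mm³

27.633


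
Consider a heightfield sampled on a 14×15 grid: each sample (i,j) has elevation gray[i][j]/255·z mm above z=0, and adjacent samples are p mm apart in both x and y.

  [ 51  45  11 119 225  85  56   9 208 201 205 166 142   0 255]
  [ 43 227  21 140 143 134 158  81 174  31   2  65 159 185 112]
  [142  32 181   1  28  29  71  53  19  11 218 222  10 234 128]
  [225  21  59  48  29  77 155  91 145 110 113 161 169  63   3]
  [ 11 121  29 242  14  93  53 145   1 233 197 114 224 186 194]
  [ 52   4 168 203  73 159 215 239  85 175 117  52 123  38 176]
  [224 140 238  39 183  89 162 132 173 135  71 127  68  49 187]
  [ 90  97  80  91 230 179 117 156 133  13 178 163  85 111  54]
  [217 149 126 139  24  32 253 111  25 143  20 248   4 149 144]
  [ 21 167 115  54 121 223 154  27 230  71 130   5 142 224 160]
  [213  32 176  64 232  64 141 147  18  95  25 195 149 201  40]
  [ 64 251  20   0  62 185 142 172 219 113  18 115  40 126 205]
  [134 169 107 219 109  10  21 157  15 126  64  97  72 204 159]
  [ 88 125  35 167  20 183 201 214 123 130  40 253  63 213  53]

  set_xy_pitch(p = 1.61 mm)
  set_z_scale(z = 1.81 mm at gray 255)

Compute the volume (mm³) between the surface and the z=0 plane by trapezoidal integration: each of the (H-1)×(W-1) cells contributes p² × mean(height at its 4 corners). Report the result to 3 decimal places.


388.220

height_mm = gray/255 × 1.81; cell vol = 1.61² × mean(4 corners)
unit = 1.61² × 1.81 / (4×255) = 0.00459971 mm³ per gray-sum
row 0: Σ corner-gray over 14 cells = 6445  → 29.6451
row 1: Σ corner-gray over 14 cells = 5683  → 26.1401
row 2: Σ corner-gray over 14 cells = 5198  → 23.9093
row 3: Σ corner-gray over 14 cells = 6219  → 28.6056
row 4: Σ corner-gray over 14 cells = 7039  → 32.3773
row 5: Σ corner-gray over 14 cells = 7153  → 32.9017
row 6: Σ corner-gray over 14 cells = 7033  → 32.3497
row 7: Σ corner-gray over 14 cells = 6617  → 30.4363
row 8: Σ corner-gray over 14 cells = 6714  → 30.8824
row 9: Σ corner-gray over 14 cells = 6838  → 31.4528
row 10: Σ corner-gray over 14 cells = 6526  → 30.0177
row 11: Σ corner-gray over 14 cells = 6228  → 28.6470
row 12: Σ corner-gray over 14 cells = 6708  → 30.8548
Σ rows: total corner-gray = 84401  → 388.2199 mm³


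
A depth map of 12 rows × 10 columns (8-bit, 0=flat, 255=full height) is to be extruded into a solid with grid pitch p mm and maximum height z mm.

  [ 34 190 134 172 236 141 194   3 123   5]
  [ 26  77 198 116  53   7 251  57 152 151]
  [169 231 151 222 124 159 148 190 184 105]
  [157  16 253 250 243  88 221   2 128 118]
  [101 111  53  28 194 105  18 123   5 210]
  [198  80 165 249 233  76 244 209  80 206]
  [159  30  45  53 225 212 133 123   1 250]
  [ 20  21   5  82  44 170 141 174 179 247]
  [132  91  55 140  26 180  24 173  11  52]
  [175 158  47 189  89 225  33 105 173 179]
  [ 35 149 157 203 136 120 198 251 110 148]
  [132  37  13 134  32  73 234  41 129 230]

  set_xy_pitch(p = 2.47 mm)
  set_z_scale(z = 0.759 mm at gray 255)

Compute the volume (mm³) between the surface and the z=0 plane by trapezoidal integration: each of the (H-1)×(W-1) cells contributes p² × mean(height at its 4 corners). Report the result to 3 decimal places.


height_mm = gray/255 × 0.759; cell vol = 2.47² × mean(4 corners)
unit = 2.47² × 0.759 / (4×255) = 0.00453979 mm³ per gray-sum
row 0: Σ corner-gray over 9 cells = 4424  → 20.0840
row 1: Σ corner-gray over 9 cells = 5091  → 23.1121
row 2: Σ corner-gray over 9 cells = 5769  → 26.1900
row 3: Σ corner-gray over 9 cells = 4262  → 19.3486
row 4: Σ corner-gray over 9 cells = 4661  → 21.1599
row 5: Σ corner-gray over 9 cells = 5129  → 23.2846
row 6: Σ corner-gray over 9 cells = 3952  → 17.9412
row 7: Σ corner-gray over 9 cells = 3483  → 15.8121
row 8: Σ corner-gray over 9 cells = 3976  → 18.0502
row 9: Σ corner-gray over 9 cells = 5223  → 23.7113
row 10: Σ corner-gray over 9 cells = 4579  → 20.7877
Σ rows: total corner-gray = 50549  → 229.4817 mm³

229.482


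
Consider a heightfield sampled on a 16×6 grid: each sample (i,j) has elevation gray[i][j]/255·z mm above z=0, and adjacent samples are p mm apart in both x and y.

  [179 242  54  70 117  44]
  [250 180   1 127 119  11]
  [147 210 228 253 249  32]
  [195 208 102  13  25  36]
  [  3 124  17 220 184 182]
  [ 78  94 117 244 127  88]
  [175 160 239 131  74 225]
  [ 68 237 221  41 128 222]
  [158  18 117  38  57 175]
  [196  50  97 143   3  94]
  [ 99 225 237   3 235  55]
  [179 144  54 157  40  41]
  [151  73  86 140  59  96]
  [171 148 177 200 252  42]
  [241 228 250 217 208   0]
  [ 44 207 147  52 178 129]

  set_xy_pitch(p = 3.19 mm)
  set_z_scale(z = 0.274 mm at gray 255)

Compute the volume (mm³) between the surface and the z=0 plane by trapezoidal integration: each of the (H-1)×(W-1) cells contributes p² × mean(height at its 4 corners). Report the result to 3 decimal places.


height_mm = gray/255 × 0.274; cell vol = 3.19² × mean(4 corners)
unit = 3.19² × 0.274 / (4×255) = 0.00273358 mm³ per gray-sum
row 0: Σ corner-gray over 5 cells = 2304  → 6.2982
row 1: Σ corner-gray over 5 cells = 3174  → 8.6764
row 2: Σ corner-gray over 5 cells = 2986  → 8.1625
row 3: Σ corner-gray over 5 cells = 2202  → 6.0193
row 4: Σ corner-gray over 5 cells = 2605  → 7.1210
row 5: Σ corner-gray over 5 cells = 2938  → 8.0313
row 6: Σ corner-gray over 5 cells = 3152  → 8.6162
row 7: Σ corner-gray over 5 cells = 2337  → 6.3884
row 8: Σ corner-gray over 5 cells = 1669  → 4.5623
row 9: Σ corner-gray over 5 cells = 2430  → 6.6426
row 10: Σ corner-gray over 5 cells = 2564  → 7.0089
row 11: Σ corner-gray over 5 cells = 1973  → 5.3934
row 12: Σ corner-gray over 5 cells = 2730  → 7.4627
row 13: Σ corner-gray over 5 cells = 3814  → 10.4259
row 14: Σ corner-gray over 5 cells = 3388  → 9.2614
Σ rows: total corner-gray = 40266  → 110.0703 mm³

110.070


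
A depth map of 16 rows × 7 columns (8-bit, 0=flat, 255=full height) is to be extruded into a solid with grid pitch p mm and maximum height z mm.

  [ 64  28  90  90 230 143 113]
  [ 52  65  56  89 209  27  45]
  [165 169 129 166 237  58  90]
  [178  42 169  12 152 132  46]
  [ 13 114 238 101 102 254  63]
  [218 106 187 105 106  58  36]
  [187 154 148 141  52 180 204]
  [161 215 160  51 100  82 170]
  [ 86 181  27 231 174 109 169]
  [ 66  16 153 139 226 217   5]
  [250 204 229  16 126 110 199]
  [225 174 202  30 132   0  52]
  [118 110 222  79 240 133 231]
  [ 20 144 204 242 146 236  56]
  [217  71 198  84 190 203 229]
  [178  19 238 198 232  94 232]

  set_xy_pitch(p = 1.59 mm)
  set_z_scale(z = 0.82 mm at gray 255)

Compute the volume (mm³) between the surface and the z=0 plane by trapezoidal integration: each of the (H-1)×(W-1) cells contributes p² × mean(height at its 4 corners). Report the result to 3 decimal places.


98.915

height_mm = gray/255 × 0.82; cell vol = 1.59² × mean(4 corners)
unit = 1.59² × 0.82 / (4×255) = 0.00203239 mm³ per gray-sum
row 0: Σ corner-gray over 6 cells = 2328  → 4.7314
row 1: Σ corner-gray over 6 cells = 2762  → 5.6135
row 2: Σ corner-gray over 6 cells = 3011  → 6.1195
row 3: Σ corner-gray over 6 cells = 2932  → 5.9590
row 4: Σ corner-gray over 6 cells = 3072  → 6.2435
row 5: Σ corner-gray over 6 cells = 3119  → 6.3390
row 6: Σ corner-gray over 6 cells = 3288  → 6.6825
row 7: Σ corner-gray over 6 cells = 3246  → 6.5972
row 8: Σ corner-gray over 6 cells = 3272  → 6.6500
row 9: Σ corner-gray over 6 cells = 3392  → 6.8939
row 10: Σ corner-gray over 6 cells = 3172  → 6.4468
row 11: Σ corner-gray over 6 cells = 3270  → 6.6459
row 12: Σ corner-gray over 6 cells = 3937  → 8.0015
row 13: Σ corner-gray over 6 cells = 3958  → 8.0442
row 14: Σ corner-gray over 6 cells = 3910  → 7.9467
Σ rows: total corner-gray = 48669  → 98.9146 mm³


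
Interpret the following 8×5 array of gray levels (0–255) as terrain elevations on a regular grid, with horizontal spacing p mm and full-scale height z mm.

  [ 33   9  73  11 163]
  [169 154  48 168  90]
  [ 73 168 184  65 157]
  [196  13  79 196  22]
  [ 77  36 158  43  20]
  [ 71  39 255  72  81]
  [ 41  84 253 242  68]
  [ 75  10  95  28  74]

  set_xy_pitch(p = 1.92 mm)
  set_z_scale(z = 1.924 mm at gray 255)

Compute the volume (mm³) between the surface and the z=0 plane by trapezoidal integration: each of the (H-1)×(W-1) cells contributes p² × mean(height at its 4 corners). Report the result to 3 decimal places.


height_mm = gray/255 × 1.924; cell vol = 1.92² × mean(4 corners)
unit = 1.92² × 1.924 / (4×255) = 0.00695356 mm³ per gray-sum
row 0: Σ corner-gray over 4 cells = 1381  → 9.6029
row 1: Σ corner-gray over 4 cells = 2063  → 14.3452
row 2: Σ corner-gray over 4 cells = 1858  → 12.9197
row 3: Σ corner-gray over 4 cells = 1365  → 9.4916
row 4: Σ corner-gray over 4 cells = 1455  → 10.1174
row 5: Σ corner-gray over 4 cells = 2151  → 14.9571
row 6: Σ corner-gray over 4 cells = 1682  → 11.6959
Σ rows: total corner-gray = 11955  → 83.1298 mm³

83.130


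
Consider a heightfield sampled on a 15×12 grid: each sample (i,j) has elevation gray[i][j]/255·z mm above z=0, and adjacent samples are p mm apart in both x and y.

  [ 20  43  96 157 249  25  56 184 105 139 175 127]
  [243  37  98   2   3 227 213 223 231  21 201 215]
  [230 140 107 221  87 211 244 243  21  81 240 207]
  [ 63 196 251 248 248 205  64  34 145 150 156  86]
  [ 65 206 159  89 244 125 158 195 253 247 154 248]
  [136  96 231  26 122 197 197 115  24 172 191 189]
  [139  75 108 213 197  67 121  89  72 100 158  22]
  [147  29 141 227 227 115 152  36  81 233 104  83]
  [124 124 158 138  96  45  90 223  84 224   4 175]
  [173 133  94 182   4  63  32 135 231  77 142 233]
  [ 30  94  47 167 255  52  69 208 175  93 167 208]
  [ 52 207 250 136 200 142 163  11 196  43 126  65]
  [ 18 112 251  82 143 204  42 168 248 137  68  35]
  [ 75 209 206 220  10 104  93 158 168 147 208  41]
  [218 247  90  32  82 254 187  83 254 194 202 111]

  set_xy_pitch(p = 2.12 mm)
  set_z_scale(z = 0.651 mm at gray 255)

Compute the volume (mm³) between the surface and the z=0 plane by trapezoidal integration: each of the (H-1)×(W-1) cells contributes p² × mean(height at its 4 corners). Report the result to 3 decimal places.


height_mm = gray/255 × 0.651; cell vol = 2.12² × mean(4 corners)
unit = 2.12² × 0.651 / (4×255) = 0.00286848 mm³ per gray-sum
row 0: Σ corner-gray over 11 cells = 5575  → 15.9918
row 1: Σ corner-gray over 11 cells = 6597  → 18.9234
row 2: Σ corner-gray over 11 cells = 7170  → 20.5670
row 3: Σ corner-gray over 11 cells = 7516  → 21.5595
row 4: Σ corner-gray over 11 cells = 7040  → 20.1941
row 5: Σ corner-gray over 11 cells = 5628  → 16.1438
row 6: Σ corner-gray over 11 cells = 5481  → 15.7222
row 7: Σ corner-gray over 11 cells = 5591  → 16.0377
row 8: Σ corner-gray over 11 cells = 5263  → 15.0968
row 9: Σ corner-gray over 11 cells = 5484  → 15.7308
row 10: Σ corner-gray over 11 cells = 5957  → 17.0876
row 11: Σ corner-gray over 11 cells = 6028  → 17.2912
row 12: Σ corner-gray over 11 cells = 6125  → 17.5695
row 13: Σ corner-gray over 11 cells = 6741  → 19.3365
Σ rows: total corner-gray = 86196  → 247.2519 mm³

247.252


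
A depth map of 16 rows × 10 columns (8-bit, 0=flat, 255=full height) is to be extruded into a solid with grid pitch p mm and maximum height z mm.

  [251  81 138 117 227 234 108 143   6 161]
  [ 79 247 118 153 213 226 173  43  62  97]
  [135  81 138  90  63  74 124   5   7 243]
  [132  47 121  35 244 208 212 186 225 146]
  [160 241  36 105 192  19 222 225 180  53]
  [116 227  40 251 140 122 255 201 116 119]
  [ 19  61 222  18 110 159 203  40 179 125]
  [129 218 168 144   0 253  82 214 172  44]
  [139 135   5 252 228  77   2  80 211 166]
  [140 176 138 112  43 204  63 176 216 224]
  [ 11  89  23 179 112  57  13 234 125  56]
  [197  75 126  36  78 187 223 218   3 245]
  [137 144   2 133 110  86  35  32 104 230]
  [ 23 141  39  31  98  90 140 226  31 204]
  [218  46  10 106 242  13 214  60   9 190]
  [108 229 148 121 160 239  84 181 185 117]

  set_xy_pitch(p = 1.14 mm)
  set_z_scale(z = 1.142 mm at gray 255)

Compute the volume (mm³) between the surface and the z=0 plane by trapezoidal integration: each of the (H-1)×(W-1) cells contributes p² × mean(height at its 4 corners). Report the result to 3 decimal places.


height_mm = gray/255 × 1.142; cell vol = 1.14² × mean(4 corners)
unit = 1.14² × 1.142 / (4×255) = 0.00145504 mm³ per gray-sum
row 0: Σ corner-gray over 9 cells = 5166  → 7.5167
row 1: Σ corner-gray over 9 cells = 4188  → 6.0937
row 2: Σ corner-gray over 9 cells = 4376  → 6.3673
row 3: Σ corner-gray over 9 cells = 5487  → 7.9838
row 4: Σ corner-gray over 9 cells = 5592  → 8.1366
row 5: Σ corner-gray over 9 cells = 5067  → 7.3727
row 6: Σ corner-gray over 9 cells = 4803  → 6.9886
row 7: Σ corner-gray over 9 cells = 4960  → 7.2170
row 8: Σ corner-gray over 9 cells = 4905  → 7.1370
row 9: Σ corner-gray over 9 cells = 4351  → 6.3309
row 10: Σ corner-gray over 9 cells = 4065  → 5.9147
row 11: Σ corner-gray over 9 cells = 3993  → 5.8100
row 12: Σ corner-gray over 9 cells = 3478  → 5.0606
row 13: Σ corner-gray over 9 cells = 3627  → 5.2774
row 14: Σ corner-gray over 9 cells = 4727  → 6.8780
Σ rows: total corner-gray = 68785  → 100.0851 mm³

100.085


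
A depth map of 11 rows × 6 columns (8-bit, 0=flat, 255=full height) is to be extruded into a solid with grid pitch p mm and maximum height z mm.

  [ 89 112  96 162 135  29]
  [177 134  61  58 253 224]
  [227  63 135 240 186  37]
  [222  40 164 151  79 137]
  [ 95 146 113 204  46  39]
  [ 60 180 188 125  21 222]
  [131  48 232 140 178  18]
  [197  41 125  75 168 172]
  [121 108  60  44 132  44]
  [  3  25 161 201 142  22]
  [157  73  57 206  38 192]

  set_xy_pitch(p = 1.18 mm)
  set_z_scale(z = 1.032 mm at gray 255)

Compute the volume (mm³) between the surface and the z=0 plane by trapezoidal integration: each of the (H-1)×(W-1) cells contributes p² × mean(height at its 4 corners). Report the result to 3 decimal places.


height_mm = gray/255 × 1.032; cell vol = 1.18² × mean(4 corners)
unit = 1.18² × 1.032 / (4×255) = 0.00140878 mm³ per gray-sum
row 0: Σ corner-gray over 5 cells = 2541  → 3.5797
row 1: Σ corner-gray over 5 cells = 2925  → 4.1207
row 2: Σ corner-gray over 5 cells = 2739  → 3.8587
row 3: Σ corner-gray over 5 cells = 2379  → 3.3515
row 4: Σ corner-gray over 5 cells = 2462  → 3.4684
row 5: Σ corner-gray over 5 cells = 2655  → 3.7403
row 6: Σ corner-gray over 5 cells = 2532  → 3.5670
row 7: Σ corner-gray over 5 cells = 2040  → 2.8739
row 8: Σ corner-gray over 5 cells = 1936  → 2.7274
row 9: Σ corner-gray over 5 cells = 2180  → 3.0711
Σ rows: total corner-gray = 24389  → 34.3588 mm³

34.359


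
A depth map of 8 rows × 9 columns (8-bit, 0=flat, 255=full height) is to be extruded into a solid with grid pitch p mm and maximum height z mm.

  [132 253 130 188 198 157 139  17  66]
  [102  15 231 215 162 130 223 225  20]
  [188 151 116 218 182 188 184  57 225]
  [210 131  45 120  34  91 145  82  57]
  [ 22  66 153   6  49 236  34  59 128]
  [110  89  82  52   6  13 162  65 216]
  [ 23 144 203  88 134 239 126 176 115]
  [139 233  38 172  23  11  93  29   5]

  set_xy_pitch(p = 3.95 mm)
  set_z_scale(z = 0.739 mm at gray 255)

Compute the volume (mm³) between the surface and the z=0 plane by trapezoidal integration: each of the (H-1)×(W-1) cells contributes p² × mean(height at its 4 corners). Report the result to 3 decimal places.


height_mm = gray/255 × 0.739; cell vol = 3.95² × mean(4 corners)
unit = 3.95² × 0.739 / (4×255) = 0.0113042 mm³ per gray-sum
row 0: Σ corner-gray over 8 cells = 4886  → 55.2321
row 1: Σ corner-gray over 8 cells = 5129  → 57.9791
row 2: Σ corner-gray over 8 cells = 4168  → 47.1158
row 3: Σ corner-gray over 8 cells = 2919  → 32.9969
row 4: Σ corner-gray over 8 cells = 2620  → 29.6169
row 5: Σ corner-gray over 8 cells = 3622  → 40.9437
row 6: Σ corner-gray over 8 cells = 3700  → 41.8254
Σ rows: total corner-gray = 27044  → 305.7098 mm³

305.710


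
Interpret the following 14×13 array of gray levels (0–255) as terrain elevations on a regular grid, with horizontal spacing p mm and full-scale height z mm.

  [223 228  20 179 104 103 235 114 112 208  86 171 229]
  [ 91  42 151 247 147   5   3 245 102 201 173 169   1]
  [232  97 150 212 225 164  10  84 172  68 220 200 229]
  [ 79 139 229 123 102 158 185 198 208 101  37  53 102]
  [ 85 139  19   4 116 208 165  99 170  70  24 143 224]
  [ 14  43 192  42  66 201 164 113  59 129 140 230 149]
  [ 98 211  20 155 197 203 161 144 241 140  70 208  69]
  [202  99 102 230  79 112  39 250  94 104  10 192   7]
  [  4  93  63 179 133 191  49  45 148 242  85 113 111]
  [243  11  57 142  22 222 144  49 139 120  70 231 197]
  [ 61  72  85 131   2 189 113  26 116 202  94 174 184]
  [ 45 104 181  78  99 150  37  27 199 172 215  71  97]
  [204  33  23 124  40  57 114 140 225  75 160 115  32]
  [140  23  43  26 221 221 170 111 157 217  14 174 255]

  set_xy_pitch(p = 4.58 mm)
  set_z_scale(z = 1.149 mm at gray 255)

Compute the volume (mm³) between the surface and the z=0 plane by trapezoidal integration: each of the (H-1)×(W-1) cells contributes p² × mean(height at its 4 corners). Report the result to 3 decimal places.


height_mm = gray/255 × 1.149; cell vol = 4.58² × mean(4 corners)
unit = 4.58² × 1.149 / (4×255) = 0.0236293 mm³ per gray-sum
row 0: Σ corner-gray over 12 cells = 6634  → 156.7568
row 1: Σ corner-gray over 12 cells = 6727  → 158.9543
row 2: Σ corner-gray over 12 cells = 6912  → 163.3257
row 3: Σ corner-gray over 12 cells = 5870  → 138.7040
row 4: Σ corner-gray over 12 cells = 5544  → 131.0008
row 5: Σ corner-gray over 12 cells = 6588  → 155.6698
row 6: Σ corner-gray over 12 cells = 6498  → 153.5432
row 7: Σ corner-gray over 12 cells = 5628  → 132.9857
row 8: Σ corner-gray over 12 cells = 5651  → 133.5292
row 9: Σ corner-gray over 12 cells = 5507  → 130.1265
row 10: Σ corner-gray over 12 cells = 5461  → 129.0396
row 11: Σ corner-gray over 12 cells = 5256  → 124.1956
row 12: Σ corner-gray over 12 cells = 5597  → 132.2532
Σ rows: total corner-gray = 77873  → 1840.0843 mm³

1840.084
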